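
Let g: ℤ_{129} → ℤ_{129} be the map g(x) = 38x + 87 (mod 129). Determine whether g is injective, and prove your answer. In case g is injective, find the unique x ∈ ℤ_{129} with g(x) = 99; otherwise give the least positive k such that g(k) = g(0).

Suppose g(x_1) = g(x_2) in ℤ_{129}. Then 38x_1 + 87 ≡ 38x_2 + 87 (mod 129), so 38(x_1 − x_2) ≡ 0 (mod 129).
Since gcd(38, 129) = 1, 38 is invertible modulo 129, thus x_1 − x_2 ≡ 0 (mod 129), i.e. x_1 = x_2.
So g is injective.
We now compute 38⁻¹ mod 129 explicitly. Euclid's algorithm: 129 = 3·38 + 15, 38 = 2·15 + 8, 15 = 1·8 + 7, 8 = 1·7 + 1; back-substituting gives 1 = 17·38 − 5·129, so 38⁻¹ ≡ 17 (mod 129).
Since g is injective, we find g⁻¹(99): we need 38x ≡ 99 − 87 ≡ 12 (mod 129). Using 38⁻¹ = 17: x ≡ 17·12 = 204 = 1·129 + 75, so x = 75.
Check: g(75) = 38·75 + 87 = 2937 = 22·129 + 99 ≡ 99 (mod 129).

75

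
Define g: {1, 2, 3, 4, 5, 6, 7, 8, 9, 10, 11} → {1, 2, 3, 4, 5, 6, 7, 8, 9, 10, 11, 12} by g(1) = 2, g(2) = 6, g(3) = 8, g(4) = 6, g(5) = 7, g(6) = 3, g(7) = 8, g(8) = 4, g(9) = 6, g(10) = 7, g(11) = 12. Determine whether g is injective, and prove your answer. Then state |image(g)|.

7

g(2) = 6 = g(4) with 2 ≠ 4, so g is not injective.
The image of g is {2, 3, 4, 6, 7, 8, 12}, which has 7 elements.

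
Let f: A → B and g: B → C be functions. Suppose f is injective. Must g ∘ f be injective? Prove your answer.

No. Take A = B = C = {1, 2, 3}, f = identity (injective), and g(x) = 1 for every x.
Then (g ∘ f)(1) = 1 = (g ∘ f)(3) with 1 ≠ 3, so g ∘ f is not injective.

not injective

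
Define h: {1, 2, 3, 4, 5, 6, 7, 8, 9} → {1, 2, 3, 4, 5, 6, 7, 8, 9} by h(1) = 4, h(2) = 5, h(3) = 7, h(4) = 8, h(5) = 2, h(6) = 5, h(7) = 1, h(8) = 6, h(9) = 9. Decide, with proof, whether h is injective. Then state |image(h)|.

8

h(2) = 5 = h(6) with 2 ≠ 6, so h is not injective.
The image of h is {1, 2, 4, 5, 6, 7, 8, 9}, which has 8 elements.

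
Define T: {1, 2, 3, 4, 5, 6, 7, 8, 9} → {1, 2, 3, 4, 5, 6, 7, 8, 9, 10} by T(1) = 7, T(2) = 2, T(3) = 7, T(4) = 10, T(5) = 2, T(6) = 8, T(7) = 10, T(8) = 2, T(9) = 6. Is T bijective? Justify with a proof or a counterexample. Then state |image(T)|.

5

T(1) = 7 = T(3) with 1 ≠ 3, so T is not injective, hence not bijective.
The image of T is {2, 6, 7, 8, 10}, which has 5 elements.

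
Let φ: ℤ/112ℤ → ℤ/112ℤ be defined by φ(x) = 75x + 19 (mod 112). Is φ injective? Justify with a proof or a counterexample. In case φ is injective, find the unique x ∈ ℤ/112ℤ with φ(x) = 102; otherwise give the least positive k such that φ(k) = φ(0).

Recall that φ is injective when φ(a) = φ(b) forces a = b.
Suppose φ(a) = φ(b) in ℤ/112ℤ. Then 75a + 19 ≡ 75b + 19 (mod 112), therefore 75(a − b) ≡ 0 (mod 112).
Since gcd(75, 112) = 1, 75 is invertible modulo 112, so a − b ≡ 0 (mod 112), i.e. a = b.
Hence φ is injective.
We now compute 75⁻¹ mod 112 explicitly. Euclid's algorithm: 112 = 1·75 + 37, 75 = 2·37 + 1; back-substituting gives 1 = 3·75 − 2·112, so 75⁻¹ ≡ 3 (mod 112).
Since φ is injective, we find φ⁻¹(102): we need 75x ≡ 102 − 19 ≡ 83 (mod 112). Using 75⁻¹ = 3: x ≡ 3·83 = 249 = 2·112 + 25, so x = 25.
Check: φ(25) = 75·25 + 19 = 1894 = 16·112 + 102 ≡ 102 (mod 112).

25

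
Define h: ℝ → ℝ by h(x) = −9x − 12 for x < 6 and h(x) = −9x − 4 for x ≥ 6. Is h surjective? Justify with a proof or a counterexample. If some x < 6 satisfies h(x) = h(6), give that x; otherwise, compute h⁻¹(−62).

46/9

Both pieces are strictly decreasing (slopes −9 and −9), so each is injective on its own interval.
The left piece maps (−∞, 6) onto (−66, ∞); the right piece maps [6, ∞) onto (−∞, −58].
The union (−66, ∞) ∪ (−∞, −58] covers ℝ, so h is surjective.
For the follow-up: the images overlap, so an x < 6 with h(x) = h(6) exists. h(6) = −58; solving −9x − 12 = −58 for x < 6 gives x = (−58 + 12)/(−9) = 46/9.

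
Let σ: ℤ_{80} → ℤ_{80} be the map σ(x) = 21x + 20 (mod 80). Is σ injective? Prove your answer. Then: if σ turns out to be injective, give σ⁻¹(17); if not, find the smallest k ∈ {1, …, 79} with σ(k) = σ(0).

57

Suppose σ(x_1) = σ(x_2) in ℤ_{80}. Then 21x_1 + 20 ≡ 21x_2 + 20 (mod 80), therefore 21(x_1 − x_2) ≡ 0 (mod 80).
Since gcd(21, 80) = 1, 21 is invertible modulo 80, therefore x_1 − x_2 ≡ 0 (mod 80), i.e. x_1 = x_2.
Thus σ is injective.
We now compute 21⁻¹ mod 80 explicitly. Euclid's algorithm: 80 = 3·21 + 17, 21 = 1·17 + 4, 17 = 4·4 + 1; back-substituting gives 1 = 61·21 − 16·80, so 21⁻¹ ≡ 61 (mod 80).
Since σ is injective, we find σ⁻¹(17): we need 21x ≡ 17 − 20 ≡ 77 (mod 80). Using 21⁻¹ = 61: x ≡ 61·77 = 4697 = 58·80 + 57, so x = 57.
Check: σ(57) = 21·57 + 20 = 1217 = 15·80 + 17 ≡ 17 (mod 80).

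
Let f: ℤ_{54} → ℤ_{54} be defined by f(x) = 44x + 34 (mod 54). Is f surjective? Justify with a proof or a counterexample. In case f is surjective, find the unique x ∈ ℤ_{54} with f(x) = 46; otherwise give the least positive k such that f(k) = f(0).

27

Since gcd(44, 54) = 2, we have 44x ≡ 0 (mod 2) for all x, so f(x) ≡ 0 (mod 2).
But 1 ≢ 0 (mod 2), so 1 ∈ ℤ_{54} has no preimage. So f is not surjective.
Since f is not surjective, we find the least positive k with f(k) = f(0): this means 44k ≡ 0 (mod 54), i.e. 54 ∣ 44k. Since gcd(44, 54) = 2, dividing through by 2 this holds exactly when 27 ∣ 22k, and as gcd(22, 27) = 1, exactly when 27 ∣ k.
The smallest positive such k is 27.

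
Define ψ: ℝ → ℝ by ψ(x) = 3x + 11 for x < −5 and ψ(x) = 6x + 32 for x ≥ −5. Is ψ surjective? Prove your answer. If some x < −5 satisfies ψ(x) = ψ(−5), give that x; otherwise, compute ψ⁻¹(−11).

-22/3

Both pieces are strictly increasing (slopes 3 and 6), so each is injective on its own interval.
The left piece maps (−∞, −5) onto (−∞, −4); the right piece maps [−5, ∞) onto [2, ∞).
The union (−∞, −4) ∪ [2, ∞) omits the interval between −4 and 2; in particular −4 has no preimage. So ψ is not surjective.
Because the two images are disjoint, no x < −5 has ψ(x) = ψ(−5), so we compute ψ⁻¹(−11): −11 lies in (−∞, −4), so solve 3x + 11 = −11: x = (−11 − 11)/3 = −22/3.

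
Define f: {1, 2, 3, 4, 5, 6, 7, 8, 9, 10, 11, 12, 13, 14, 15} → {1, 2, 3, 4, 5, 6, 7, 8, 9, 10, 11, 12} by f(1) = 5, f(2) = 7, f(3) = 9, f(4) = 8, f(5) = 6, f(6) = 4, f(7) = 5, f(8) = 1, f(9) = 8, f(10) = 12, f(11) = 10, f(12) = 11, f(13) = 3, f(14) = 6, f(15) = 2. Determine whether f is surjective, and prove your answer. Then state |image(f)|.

Every element of the codomain has a preimage: 1 = f(8), 2 = f(15), 3 = f(13), 4 = f(6), 5 = f(1), 6 = f(5), 7 = f(2), 8 = f(4), 9 = f(3), 10 = f(11), 11 = f(12), 12 = f(10).
So f is surjective.
The image of f is {1, 2, 3, 4, 5, 6, 7, 8, 9, 10, 11, 12}, which has 12 elements.

12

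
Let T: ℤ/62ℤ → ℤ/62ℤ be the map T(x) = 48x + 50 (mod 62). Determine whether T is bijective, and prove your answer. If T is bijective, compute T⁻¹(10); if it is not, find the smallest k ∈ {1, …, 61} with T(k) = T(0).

We have gcd(48, 62) = 2 > 1. Taking x_1 = 0 and x_2 = 31: T(0) = 50 and T(31) = 48·31 + 50 = 1538 ≡ 50 (mod 62).
So T(0) = T(31) while 0 ≠ 31, therefore T is not injective, hence not bijective.
Since T is not bijective, we find the least positive k with T(k) = T(0): this means 48k ≡ 0 (mod 62), i.e. 62 ∣ 48k. Since gcd(48, 62) = 2, dividing through by 2 this holds exactly when 31 ∣ 24k, and as gcd(24, 31) = 1, exactly when 31 ∣ k.
The smallest positive such k is 31.

31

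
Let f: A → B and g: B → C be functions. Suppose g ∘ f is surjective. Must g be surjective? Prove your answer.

surjective

Let c ∈ C. Since g ∘ f is surjective, some a ∈ A has g(f(a)) = c. Then b = f(a) ∈ B satisfies g(b) = c. So g is surjective.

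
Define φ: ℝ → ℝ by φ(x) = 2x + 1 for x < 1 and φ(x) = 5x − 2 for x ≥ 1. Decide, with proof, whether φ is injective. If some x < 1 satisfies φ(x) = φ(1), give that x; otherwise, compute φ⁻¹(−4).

Both pieces are strictly increasing (slopes 2 and 5), so each is injective on its own interval.
The left piece maps (−∞, 1) onto (−∞, 3); the right piece maps [1, ∞) onto [3, ∞).
These images are disjoint, so no value is attained by both pieces. Hence φ is injective.
Because the two images are disjoint, no x < 1 has φ(x) = φ(1), so we compute φ⁻¹(−4): −4 lies in (−∞, 3), so solve 2x + 1 = −4: x = (−4 − 1)/2 = −5/2.

-5/2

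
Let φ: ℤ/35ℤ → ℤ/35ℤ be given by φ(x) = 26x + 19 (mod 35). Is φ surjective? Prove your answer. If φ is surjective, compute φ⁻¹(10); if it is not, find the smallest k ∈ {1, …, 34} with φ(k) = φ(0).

Recall: φ is surjective if every y in the codomain equals φ(x) for some x in the domain.
Since gcd(26, 35) = 1, 26 is invertible modulo 35. Euclid's algorithm: 35 = 1·26 + 9, 26 = 2·9 + 8, 9 = 1·8 + 1; back-substituting gives 1 = 31·26 − 23·35, so 26⁻¹ ≡ 31 (mod 35).
Then y ↦ 31(y − 19) is a two-sided inverse to φ, so every y ∈ ℤ/35ℤ has a preimage.
Therefore φ is surjective.
Since φ is surjective, we compute φ⁻¹(10): solve 26x + 19 ≡ 10 (mod 35), i.e. 26x ≡ 26 (mod 35).
Multiplying by 26⁻¹ = 31 gives x ≡ 31·26 = 806 = 23·35 + 1 ≡ 1 (mod 35).
Check: φ(1) = 26·1 + 19 = 45 = 1·35 + 10 ≡ 10 (mod 35).

1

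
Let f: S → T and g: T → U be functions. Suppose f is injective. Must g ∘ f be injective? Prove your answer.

No. Take S = T = U = {1, 2, 3}, f = identity (injective), and g(x) = 1 for every x.
Then (g ∘ f)(1) = 1 = (g ∘ f)(3) with 1 ≠ 3, so g ∘ f is not injective.

not injective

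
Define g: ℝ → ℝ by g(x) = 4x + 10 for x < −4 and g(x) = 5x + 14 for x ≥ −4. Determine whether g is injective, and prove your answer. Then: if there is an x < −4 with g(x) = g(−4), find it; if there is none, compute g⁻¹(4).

Both pieces are strictly increasing (slopes 4 and 5), so each is injective on its own interval.
The left piece maps (−∞, −4) onto (−∞, −6); the right piece maps [−4, ∞) onto [−6, ∞).
These images are disjoint, so no value is attained by both pieces. So g is injective.
Because the two images are disjoint, no x < −4 has g(x) = g(−4), so we compute g⁻¹(4): 4 lies in [−6, ∞), so solve 5x + 14 = 4: x = (4 − 14)/5 = −2.

-2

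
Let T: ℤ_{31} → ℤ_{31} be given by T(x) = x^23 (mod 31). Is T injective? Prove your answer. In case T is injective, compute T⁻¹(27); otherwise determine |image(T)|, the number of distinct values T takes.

15

Since 31 is prime, the nonzero elements of ℤ_{31} form a cyclic group of order 30.
As gcd(23, 30) = 1, raising to the 23rd power is a bijection on this group: if u^23 ≡ v^23 then (uv^{−1})^23 = 1, and the only element of order dividing gcd(23, 30) = 1 is 1, so u = v.
With T(0) = 0 this makes T injective on all of ℤ_{31}, hence bijective (finite equal-size domain and codomain). In particular T is injective.
Since T is injective, we find the preimage of 27. The inverse of x ↦ x^23 on (ℤ_{31})^× is x ↦ x^17, because 23·17 = 391 = 13·30 + 1 ≡ 1 (mod 30) and x^{30} = 1 for x ≠ 0 (Fermat). So T⁻¹(27) = 27^17 mod 31.
Repeated squaring mod 31: 27^1 ≡ 27, 27^2 ≡ 27² = 729 ≡ 16, 27^4 ≡ 16² = 256 ≡ 8, 27^8 ≡ 8² = 64 ≡ 2, 27^16 ≡ 2² = 4. Since 17 = 16 + 1, 27^17 ≡ 4·27: 4·27 = 108 ≡ 15. So 27^17 ≡ 15 (mod 31).
Hence T⁻¹(27) = 15.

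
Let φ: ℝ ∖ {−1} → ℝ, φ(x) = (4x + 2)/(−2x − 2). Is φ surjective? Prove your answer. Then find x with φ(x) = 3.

-4/5

If φ(x) = −2, cross-multiplying gives −2(4x + 2) = 4(−2x − 2), which simplifies to −4 = −8 — false.  So −2 has no preimage and φ is not surjective.
Solving φ(x) = 3: cross-multiplying gives 4x + 2 = 3(−2x − 2), which rearranges to 10x = −8, so x = −4/5.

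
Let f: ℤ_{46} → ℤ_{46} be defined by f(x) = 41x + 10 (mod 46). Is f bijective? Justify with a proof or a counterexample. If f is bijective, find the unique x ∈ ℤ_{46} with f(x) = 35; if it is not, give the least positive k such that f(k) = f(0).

Recall: f is injective when f(s) = f(t) forces s = t.
If f(s) = f(t), then 41s ≡ 41t (mod 46). Because gcd(41, 46) = 1, we may cancel 41 to get s ≡ t (mod 46).
We now compute 41⁻¹ mod 46 explicitly. Euclid's algorithm: 46 = 1·41 + 5, 41 = 8·5 + 1; back-substituting gives 1 = 9·41 − 8·46, so 41⁻¹ ≡ 9 (mod 46).
Then y ↦ 9(y − 10) is a two-sided inverse to f, so every y ∈ ℤ_{46} has a preimage.
Hence f is bijective.
Since f is bijective, we compute f⁻¹(35): solve 41x + 10 ≡ 35 (mod 46), i.e. 41x ≡ 25 (mod 46).
Multiplying by 41⁻¹ = 9 gives x ≡ 9·25 = 225 = 4·46 + 41 ≡ 41 (mod 46).
Check: f(41) = 41·41 + 10 = 1691 = 36·46 + 35 ≡ 35 (mod 46).

41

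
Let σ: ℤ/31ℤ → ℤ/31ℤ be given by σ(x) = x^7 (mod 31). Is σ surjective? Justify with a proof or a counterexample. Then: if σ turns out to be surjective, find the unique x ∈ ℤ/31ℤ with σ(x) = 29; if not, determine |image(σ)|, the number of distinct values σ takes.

23

Since 31 is prime, the nonzero elements of ℤ/31ℤ form a cyclic group of order 30.
As gcd(7, 30) = 1, raising to the 7th power is a bijection on this group: if s^7 ≡ t^7 then (st^{−1})^7 = 1, and the only element of order dividing gcd(7, 30) = 1 is 1, so s = t.
With σ(0) = 0 this makes σ injective on all of ℤ/31ℤ, hence bijective (finite equal-size domain and codomain). In particular σ is surjective.
Since σ is surjective, we find the preimage of 29. The inverse of x ↦ x^7 on (ℤ/31ℤ)^× is x ↦ x^13, because 7·13 = 91 = 3·30 + 1 ≡ 1 (mod 30) and x^{30} = 1 for x ≠ 0 (Fermat). So σ⁻¹(29) = 29^13 mod 31.
Repeated squaring mod 31: 29^1 ≡ 29, 29^2 ≡ 29² = 841 ≡ 4, 29^4 ≡ 4² = 16, 29^8 ≡ 16² = 256 ≡ 8. Since 13 = 8 + 4 + 1, 29^13 ≡ 8·16·29: 8·16 = 128 ≡ 4, then 4·29 = 116 ≡ 23. So 29^13 ≡ 23 (mod 31).
Hence σ⁻¹(29) = 23.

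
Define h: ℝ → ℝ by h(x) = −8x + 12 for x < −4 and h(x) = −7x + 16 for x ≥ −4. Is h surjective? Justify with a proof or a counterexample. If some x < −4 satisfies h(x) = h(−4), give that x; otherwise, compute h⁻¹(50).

-19/4

Both pieces are strictly decreasing (slopes −8 and −7), so each is injective on its own interval.
The left piece maps (−∞, −4) onto (44, ∞); the right piece maps [−4, ∞) onto (−∞, 44].
These images together cover ℝ, so h is surjective.
Because the two images are disjoint, no x < −4 has h(x) = h(−4), so we compute h⁻¹(50): 50 lies in (44, ∞), so solve −8x + 12 = 50: x = (50 − 12)/(−8) = −19/4.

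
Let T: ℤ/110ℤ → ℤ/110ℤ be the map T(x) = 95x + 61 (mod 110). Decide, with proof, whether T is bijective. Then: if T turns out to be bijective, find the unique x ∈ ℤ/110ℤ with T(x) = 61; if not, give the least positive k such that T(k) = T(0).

We have gcd(95, 110) = 5 > 1. Taking s = 0 and t = 22: T(0) = 61 and T(22) = 95·22 + 61 = 2151 ≡ 61 (mod 110).
So T(0) = T(22) while 0 ≠ 22, so T is not injective, hence not bijective.
Since T is not bijective, we find the least positive k with T(k) = T(0): this means 95k ≡ 0 (mod 110), i.e. 110 ∣ 95k. Since gcd(95, 110) = 5, dividing through by 5 this holds exactly when 22 ∣ 19k, and as gcd(19, 22) = 1, exactly when 22 ∣ k.
The smallest positive such k is 22.

22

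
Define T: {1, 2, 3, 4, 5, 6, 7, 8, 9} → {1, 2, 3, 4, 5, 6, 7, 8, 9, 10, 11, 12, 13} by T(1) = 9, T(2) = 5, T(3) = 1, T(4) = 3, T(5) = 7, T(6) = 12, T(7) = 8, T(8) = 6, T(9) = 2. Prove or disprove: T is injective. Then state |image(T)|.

9

The values T(1), …, T(9) are 9, 5, 1, 3, 7, 12, 8, 6, 2 — all distinct.
So T(s) = T(t) only when s = t, and T is injective.
The image of T is {1, 2, 3, 5, 6, 7, 8, 9, 12}, which has 9 elements.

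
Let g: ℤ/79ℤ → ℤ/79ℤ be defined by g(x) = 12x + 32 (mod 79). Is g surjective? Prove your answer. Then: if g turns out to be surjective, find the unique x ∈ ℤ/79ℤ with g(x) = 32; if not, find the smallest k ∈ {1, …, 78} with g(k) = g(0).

By definition, surjectivity means every element of the codomain has a preimage under g.
Since gcd(12, 79) = 1, 12 is invertible modulo 79. Euclid's algorithm: 79 = 6·12 + 7, 12 = 1·7 + 5, 7 = 1·5 + 2, 5 = 2·2 + 1; back-substituting gives 1 = 33·12 − 5·79, so 12⁻¹ ≡ 33 (mod 79).
For any y ∈ ℤ/79ℤ, x = 33(y − 32) mod 79 satisfies g(x) = 12·33(y − 32) + 32 ≡ y (since 12·33 ≡ 1 mod 79). So every y has a preimage.
Thus g is surjective.
Since g is surjective, we find g⁻¹(32): we need 12x ≡ 32 − 32 ≡ 0 (mod 79). Using 12⁻¹ = 33: x ≡ 33·0 = 0, so x = 0.
Check: g(0) = 12·0 + 32 = 32 ≡ 32 (mod 79).

0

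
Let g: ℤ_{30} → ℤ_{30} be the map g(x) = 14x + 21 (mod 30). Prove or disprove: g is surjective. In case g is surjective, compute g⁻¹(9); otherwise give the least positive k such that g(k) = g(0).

Since gcd(14, 30) = 2, we have 14x ≡ 0 (mod 2) for all x, so g(x) ≡ 1 (mod 2).
But 0 ≢ 1 (mod 2), so 0 ∈ ℤ_{30} has no preimage. Thus g is not surjective.
Since g is not surjective, we find the least positive k with g(k) = g(0): this means 14k ≡ 0 (mod 30), i.e. 30 ∣ 14k. Since gcd(14, 30) = 2, dividing through by 2 this holds exactly when 15 ∣ 7k, and as gcd(7, 15) = 1, exactly when 15 ∣ k.
The smallest positive such k is 15.

15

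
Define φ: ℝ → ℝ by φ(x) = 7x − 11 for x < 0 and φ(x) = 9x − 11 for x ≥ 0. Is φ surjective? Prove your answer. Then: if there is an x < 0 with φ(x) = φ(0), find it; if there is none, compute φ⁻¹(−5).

Both pieces are strictly increasing (slopes 7 and 9), so each is injective on its own interval.
The left piece maps (−∞, 0) onto (−∞, −11); the right piece maps [0, ∞) onto [−11, ∞).
These images together cover ℝ, so φ is surjective.
Because the two images are disjoint, no x < 0 has φ(x) = φ(0), so we compute φ⁻¹(−5): −5 lies in [−11, ∞), so solve 9x − 11 = −5: x = (−5 + 11)/9 = 2/3.

2/3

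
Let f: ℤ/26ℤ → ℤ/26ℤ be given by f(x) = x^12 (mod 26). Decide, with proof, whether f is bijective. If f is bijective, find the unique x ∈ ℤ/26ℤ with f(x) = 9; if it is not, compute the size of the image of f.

4

f(1) = 1^12 = 1.
f(3): Repeated squaring mod 26: 3^1 ≡ 3, 3^2 ≡ 3² = 9, 3^4 ≡ 9² = 81 ≡ 3, 3^8 ≡ 3² = 9. Since 12 = 8 + 4, 3^12 ≡ 9·3: 9·3 = 27 ≡ 1. So 3^12 ≡ 1 (mod 26).
So f(1) = f(3) = 1 while 1 ≠ 3, hence f is not injective, hence not bijective.
Since f is not bijective, we determine |image(f)|. Computing x^12 mod 26 for each x (by repeated squaring, reducing mod 26 at every step), the values f(0), f(1), …, f(25) are: 0, 1, 14, 1, 14, 1, 14, 1, 14, 1, 14, 1, 14, 13, 14, 1, 14, 1, 14, 1, 14, 1, 14, 1, 14, 1.
The distinct values are {0, 1, 13, 14}; there are 4 of them.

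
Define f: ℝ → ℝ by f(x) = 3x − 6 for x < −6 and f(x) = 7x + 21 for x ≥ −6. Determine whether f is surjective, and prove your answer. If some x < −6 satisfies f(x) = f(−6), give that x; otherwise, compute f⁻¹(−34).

Both pieces are strictly increasing (slopes 3 and 7), so each is injective on its own interval.
The left piece maps (−∞, −6) onto (−∞, −24); the right piece maps [−6, ∞) onto [−21, ∞).
The union (−∞, −24) ∪ [−21, ∞) omits the interval between −24 and −21; in particular −24 has no preimage. So f is not surjective.
Because the two images are disjoint, no x < −6 has f(x) = f(−6), so we compute f⁻¹(−34): −34 lies in (−∞, −24), so solve 3x − 6 = −34: x = (−34 + 6)/3 = −28/3.

-28/3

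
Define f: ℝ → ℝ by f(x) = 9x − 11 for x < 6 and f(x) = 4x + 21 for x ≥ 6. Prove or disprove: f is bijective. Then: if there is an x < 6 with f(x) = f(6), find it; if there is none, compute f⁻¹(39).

Both pieces are strictly increasing (slopes 9 and 4), so each is injective on its own interval.
The left piece maps (−∞, 6) onto (−∞, 43); the right piece maps [6, ∞) onto [45, ∞).
The images leave a gap (43 has no preimage), so f is not surjective, hence not bijective.
Because the two images are disjoint, no x < 6 has f(x) = f(6), so we compute f⁻¹(39): 39 lies in (−∞, 43), so solve 9x − 11 = 39: x = (39 + 11)/9 = 50/9.

50/9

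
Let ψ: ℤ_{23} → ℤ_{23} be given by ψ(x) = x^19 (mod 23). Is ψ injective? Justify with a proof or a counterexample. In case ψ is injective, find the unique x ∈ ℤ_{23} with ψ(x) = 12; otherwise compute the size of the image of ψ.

16

Since 23 is prime, the nonzero elements of ℤ_{23} form a cyclic group of order 22.
As gcd(19, 22) = 1, raising to the 19th power is a bijection on this group: if x_1^19 ≡ x_2^19 then (x_1x_2^{−1})^19 = 1, and the only element of order dividing gcd(19, 22) = 1 is 1, so x_1 = x_2.
With ψ(0) = 0 this makes ψ injective on all of ℤ_{23}, hence bijective (finite equal-size domain and codomain). In particular ψ is injective.
Since ψ is injective, we find the preimage of 12. The inverse of x ↦ x^19 on (ℤ_{23})^× is x ↦ x^7, because 19·7 = 133 = 6·22 + 1 ≡ 1 (mod 22) and x^{22} = 1 for x ≠ 0 (Fermat). So ψ⁻¹(12) = 12^7 mod 23.
Repeated squaring mod 23: 12^1 ≡ 12, 12^2 ≡ 12² = 144 ≡ 6, 12^4 ≡ 6² = 36 ≡ 13. Since 7 = 4 + 2 + 1, 12^7 ≡ 13·6·12: 13·6 = 78 ≡ 9, then 9·12 = 108 ≡ 16. So 12^7 ≡ 16 (mod 23).
Hence ψ⁻¹(12) = 16.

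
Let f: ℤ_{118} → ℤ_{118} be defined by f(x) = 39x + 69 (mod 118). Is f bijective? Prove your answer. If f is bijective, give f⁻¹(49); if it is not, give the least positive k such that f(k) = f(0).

60

By definition, f is injective when f(a) = f(b) forces a = b.
If f(a) = f(b), then 39a ≡ 39b (mod 118). Because gcd(39, 118) = 1, we may cancel 39 to get a ≡ b (mod 118).
We now compute 39⁻¹ mod 118 explicitly. Euclid's algorithm: 118 = 3·39 + 1; back-substituting gives 1 = 115·39 − 38·118, so 39⁻¹ ≡ 115 (mod 118).
For any y ∈ ℤ_{118}, x = 115(y − 69) mod 118 satisfies f(x) = 39·115(y − 69) + 69 ≡ y (since 39·115 ≡ 1 mod 118). So every y has a preimage.
So f is bijective.
Since f is bijective, we find f⁻¹(49): we need 39x ≡ 49 − 69 ≡ 98 (mod 118). Using 39⁻¹ = 115: x ≡ 115·98 = 11270 = 95·118 + 60, so x = 60.
Check: f(60) = 39·60 + 69 = 2409 = 20·118 + 49 ≡ 49 (mod 118).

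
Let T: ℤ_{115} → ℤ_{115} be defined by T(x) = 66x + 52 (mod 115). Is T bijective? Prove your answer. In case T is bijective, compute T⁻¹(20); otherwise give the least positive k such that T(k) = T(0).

If T(s) = T(t), then 66s ≡ 66t (mod 115). Because gcd(66, 115) = 1, we may cancel 66 to get s ≡ t (mod 115).
We now compute 66⁻¹ mod 115 explicitly. Euclid's algorithm: 115 = 1·66 + 49, 66 = 1·49 + 17, 49 = 2·17 + 15, 17 = 1·15 + 2, 15 = 7·2 + 1; back-substituting gives 1 = 61·66 − 35·115, so 66⁻¹ ≡ 61 (mod 115).
For any y ∈ ℤ_{115}, x = 61(y − 52) mod 115 satisfies T(x) = 66·61(y − 52) + 52 ≡ y (since 66·61 ≡ 1 mod 115). So every y has a preimage.
Hence T is bijective.
Since T is bijective, we find T⁻¹(20): we need 66x ≡ 20 − 52 ≡ 83 (mod 115). Using 66⁻¹ = 61: x ≡ 61·83 = 5063 = 44·115 + 3, so x = 3.
Check: T(3) = 66·3 + 52 = 250 = 2·115 + 20 ≡ 20 (mod 115).

3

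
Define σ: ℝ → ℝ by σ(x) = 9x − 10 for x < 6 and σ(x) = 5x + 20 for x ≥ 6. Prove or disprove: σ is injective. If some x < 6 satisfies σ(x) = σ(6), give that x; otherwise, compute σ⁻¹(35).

Both pieces are strictly increasing (slopes 9 and 5), so each is injective on its own interval.
The left piece maps (−∞, 6) onto (−∞, 44); the right piece maps [6, ∞) onto [50, ∞).
These images are disjoint, so no value is attained by both pieces. Thus σ is injective.
Because the two images are disjoint, no x < 6 has σ(x) = σ(6), so we compute σ⁻¹(35): 35 lies in (−∞, 44), so solve 9x − 10 = 35: x = (35 + 10)/9 = 5.

5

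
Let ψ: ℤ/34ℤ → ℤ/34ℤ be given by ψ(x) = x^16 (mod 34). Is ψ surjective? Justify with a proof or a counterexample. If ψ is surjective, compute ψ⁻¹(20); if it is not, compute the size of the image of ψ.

4

ψ(1) = 1^16 = 1.
ψ(3): Repeated squaring mod 34: 3^1 ≡ 3, 3^2 ≡ 3² = 9, 3^4 ≡ 9² = 81 ≡ 13, 3^8 ≡ 13² = 169 ≡ 33, 3^16 ≡ 33² = 1089 ≡ 1. So 3^16 ≡ 1 (mod 34).
So ψ(1) = ψ(3) = 1 while 1 ≠ 3, thus ψ is not injective.
A non-injective map from the 34-element set ℤ/34ℤ to itself takes at most 33 distinct values, so it cannot be surjective. Therefore ψ is not surjective.
Since ψ is not surjective, we determine |image(ψ)|. Computing x^16 mod 34 for each x (by repeated squaring, reducing mod 34 at every step), the values ψ(0), ψ(1), …, ψ(33) are: 0, 1, 18, 1, 18, 1, 18, 1, 18, 1, 18, 1, 18, 1, 18, 1, 18, 17, 18, 1, 18, 1, 18, 1, 18, 1, 18, 1, 18, 1, 18, 1, 18, 1.
The distinct values are {0, 1, 17, 18}; there are 4 of them.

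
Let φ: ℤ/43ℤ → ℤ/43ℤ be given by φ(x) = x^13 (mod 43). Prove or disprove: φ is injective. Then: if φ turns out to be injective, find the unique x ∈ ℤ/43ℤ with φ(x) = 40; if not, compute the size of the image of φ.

31

Since 43 is prime, the nonzero elements of ℤ/43ℤ form a cyclic group of order 42.
As gcd(13, 42) = 1, raising to the 13th power is a bijection on this group: if x_1^13 ≡ x_2^13 then (x_1x_2^{−1})^13 = 1, and the only element of order dividing gcd(13, 42) = 1 is 1, so x_1 = x_2.
With φ(0) = 0 this makes φ injective on all of ℤ/43ℤ, hence bijective (finite equal-size domain and codomain). In particular φ is injective.
Since φ is injective, we find the preimage of 40. The inverse of x ↦ x^13 on (ℤ/43ℤ)^× is x ↦ x^13, because 13·13 = 169 = 4·42 + 1 ≡ 1 (mod 42) and x^{42} = 1 for x ≠ 0 (Fermat). So φ⁻¹(40) = 40^13 mod 43.
Repeated squaring mod 43: 40^1 ≡ 40, 40^2 ≡ 40² = 1600 ≡ 9, 40^4 ≡ 9² = 81 ≡ 38, 40^8 ≡ 38² = 1444 ≡ 25. Since 13 = 8 + 4 + 1, 40^13 ≡ 25·38·40: 25·38 = 950 ≡ 4, then 4·40 = 160 ≡ 31. So 40^13 ≡ 31 (mod 43).
Hence φ⁻¹(40) = 31.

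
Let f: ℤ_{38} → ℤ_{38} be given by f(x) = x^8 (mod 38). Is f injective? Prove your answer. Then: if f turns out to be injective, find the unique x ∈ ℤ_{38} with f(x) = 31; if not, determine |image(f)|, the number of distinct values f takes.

f(18): Repeated squaring mod 38: 18^1 ≡ 18, 18^2 ≡ 18² = 324 ≡ 20, 18^4 ≡ 20² = 400 ≡ 20, 18^8 ≡ 20² = 400 ≡ 20. So 18^8 ≡ 20 (mod 38).
f(20): Repeated squaring mod 38: 20^1 ≡ 20, 20^2 ≡ 20² = 400 ≡ 20, 20^4 ≡ 20² = 400 ≡ 20, 20^8 ≡ 20² = 400 ≡ 20. So 20^8 ≡ 20 (mod 38).
So f(18) = f(20) = 20 while 18 ≠ 20, so f is not injective.
Since f is not injective, we determine |image(f)|. Computing x^8 mod 38 for each x (by repeated squaring, reducing mod 38 at every step), the values f(0), f(1), …, f(37) are: 0, 1, 28, 25, 24, 23, 16, 11, 26, 17, 36, 7, 30, 35, 4, 5, 6, 9, 20, 19, 20, 9, 6, 5, 4, 35, 30, 7, 36, 17, 26, 11, 16, 23, 24, 25, 28, 1.
The distinct values are {0, 1, 4, 5, 6, 7, 9, 11, 16, 17, 19, 20, 23, 24, 25, 26, 28, 30, 35, 36}; there are 20 of them.

20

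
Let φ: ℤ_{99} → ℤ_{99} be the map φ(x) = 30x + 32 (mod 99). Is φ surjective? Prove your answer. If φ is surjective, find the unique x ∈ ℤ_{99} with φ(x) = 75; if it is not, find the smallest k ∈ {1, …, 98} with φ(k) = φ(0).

Recall: φ is surjective if every y in the codomain equals φ(x) for some x in the domain.
Since gcd(30, 99) = 3, we have 30x ≡ 0 (mod 3) for all x, so φ(x) ≡ 2 (mod 3).
But 0 ≢ 2 (mod 3), so 0 ∈ ℤ_{99} has no preimage. So φ is not surjective.
Since φ is not surjective, we find the least positive k with φ(k) = φ(0): this means 30k ≡ 0 (mod 99), i.e. 99 ∣ 30k. Since gcd(30, 99) = 3, dividing through by 3 this holds exactly when 33 ∣ 10k, and as gcd(10, 33) = 1, exactly when 33 ∣ k.
The smallest positive such k is 33.

33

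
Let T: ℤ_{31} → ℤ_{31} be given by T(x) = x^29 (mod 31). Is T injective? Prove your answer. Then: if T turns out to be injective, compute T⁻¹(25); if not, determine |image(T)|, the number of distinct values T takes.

5

Since 31 is prime, the nonzero elements of ℤ_{31} form a cyclic group of order 30.
As gcd(29, 30) = 1, raising to the 29th power is a bijection on this group: if s^29 ≡ t^29 then (st^{−1})^29 = 1, and the only element of order dividing gcd(29, 30) = 1 is 1, so s = t.
With T(0) = 0 this makes T injective on all of ℤ_{31}, hence bijective (finite equal-size domain and codomain). In particular T is injective.
Since T is injective, we find the preimage of 25. The inverse of x ↦ x^29 on (ℤ_{31})^× is x ↦ x^29, because 29·29 = 841 = 28·30 + 1 ≡ 1 (mod 30) and x^{30} = 1 for x ≠ 0 (Fermat). So T⁻¹(25) = 25^29 mod 31.
Repeated squaring mod 31: 25^1 ≡ 25, 25^2 ≡ 25² = 625 ≡ 5, 25^4 ≡ 5² = 25, 25^8 ≡ 25² = 625 ≡ 5, 25^16 ≡ 5² = 25. Since 29 = 16 + 8 + 4 + 1, 25^29 ≡ 25·5·25·25: 25·5 = 125 ≡ 1, then 1·25 = 25, then 25·25 = 625 ≡ 5. So 25^29 ≡ 5 (mod 31).
Hence T⁻¹(25) = 5.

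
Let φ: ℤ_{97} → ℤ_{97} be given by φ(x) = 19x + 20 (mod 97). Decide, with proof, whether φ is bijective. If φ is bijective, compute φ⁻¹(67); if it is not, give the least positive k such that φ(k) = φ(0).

Suppose φ(x_1) = φ(x_2) in ℤ_{97}. Then 19x_1 + 20 ≡ 19x_2 + 20 (mod 97), thus 19(x_1 − x_2) ≡ 0 (mod 97).
Since gcd(19, 97) = 1, 19 is invertible modulo 97, hence x_1 − x_2 ≡ 0 (mod 97), i.e. x_1 = x_2.
We now compute 19⁻¹ mod 97 explicitly. Euclid's algorithm: 97 = 5·19 + 2, 19 = 9·2 + 1; back-substituting gives 1 = 46·19 − 9·97, so 19⁻¹ ≡ 46 (mod 97).
Then y ↦ 46(y − 20) is a two-sided inverse to φ, so every y ∈ ℤ_{97} has a preimage.
Thus φ is bijective.
Since φ is bijective, we compute φ⁻¹(67): solve 19x + 20 ≡ 67 (mod 97), i.e. 19x ≡ 47 (mod 97).
Multiplying by 19⁻¹ = 46 gives x ≡ 46·47 = 2162 = 22·97 + 28 ≡ 28 (mod 97).
Check: φ(28) = 19·28 + 20 = 552 = 5·97 + 67 ≡ 67 (mod 97).

28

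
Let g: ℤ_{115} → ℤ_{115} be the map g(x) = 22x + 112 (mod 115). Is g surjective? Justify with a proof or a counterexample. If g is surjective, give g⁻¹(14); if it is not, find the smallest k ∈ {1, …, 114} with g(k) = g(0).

6

Recall that g is surjective if every y in the codomain equals g(x) for some x in the domain.
Since gcd(22, 115) = 1, 22 is invertible modulo 115. Euclid's algorithm: 115 = 5·22 + 5, 22 = 4·5 + 2, 5 = 2·2 + 1; back-substituting gives 1 = 68·22 − 13·115, so 22⁻¹ ≡ 68 (mod 115).
Then y ↦ 68(y − 112) is a two-sided inverse to g, so every y ∈ ℤ_{115} has a preimage.
So g is surjective.
Since g is surjective, we compute g⁻¹(14): solve 22x + 112 ≡ 14 (mod 115), i.e. 22x ≡ 17 (mod 115).
Multiplying by 22⁻¹ = 68 gives x ≡ 68·17 = 1156 = 10·115 + 6 ≡ 6 (mod 115).
Check: g(6) = 22·6 + 112 = 244 = 2·115 + 14 ≡ 14 (mod 115).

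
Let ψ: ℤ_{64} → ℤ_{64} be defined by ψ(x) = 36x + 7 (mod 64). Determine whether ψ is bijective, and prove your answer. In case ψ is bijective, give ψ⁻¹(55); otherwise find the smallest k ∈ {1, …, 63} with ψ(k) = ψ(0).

We have gcd(36, 64) = 4 > 1. Taking x_1 = 0 and x_2 = 16: ψ(0) = 7 and ψ(16) = 36·16 + 7 = 583 ≡ 7 (mod 64).
So ψ(0) = ψ(16) while 0 ≠ 16, hence ψ is not injective, hence not bijective.
Since ψ is not bijective, we find the least positive k with ψ(k) = ψ(0): this means 36k ≡ 0 (mod 64), i.e. 64 ∣ 36k. Since gcd(36, 64) = 4, dividing through by 4 this holds exactly when 16 ∣ 9k, and as gcd(9, 16) = 1, exactly when 16 ∣ k.
The smallest positive such k is 16.

16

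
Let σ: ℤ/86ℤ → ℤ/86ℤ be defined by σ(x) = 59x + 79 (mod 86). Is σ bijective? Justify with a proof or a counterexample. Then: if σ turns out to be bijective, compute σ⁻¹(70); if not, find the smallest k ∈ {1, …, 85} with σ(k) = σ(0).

Recall that σ is injective when σ(s) = σ(t) forces s = t.
Suppose σ(s) = σ(t) in ℤ/86ℤ. Then 59s + 79 ≡ 59t + 79 (mod 86), therefore 59(s − t) ≡ 0 (mod 86).
Since gcd(59, 86) = 1, 59 is invertible modulo 86, therefore s − t ≡ 0 (mod 86), i.e. s = t.
We now compute 59⁻¹ mod 86 explicitly. Euclid's algorithm: 86 = 1·59 + 27, 59 = 2·27 + 5, 27 = 5·5 + 2, 5 = 2·2 + 1; back-substituting gives 1 = 35·59 − 24·86, so 59⁻¹ ≡ 35 (mod 86).
Then y ↦ 35(y − 79) is a two-sided inverse to σ, so every y ∈ ℤ/86ℤ has a preimage.
So σ is bijective.
Since σ is bijective, we compute σ⁻¹(70): solve 59x + 79 ≡ 70 (mod 86), i.e. 59x ≡ 77 (mod 86).
Multiplying by 59⁻¹ = 35 gives x ≡ 35·77 = 2695 = 31·86 + 29 ≡ 29 (mod 86).
Check: σ(29) = 59·29 + 79 = 1790 = 20·86 + 70 ≡ 70 (mod 86).

29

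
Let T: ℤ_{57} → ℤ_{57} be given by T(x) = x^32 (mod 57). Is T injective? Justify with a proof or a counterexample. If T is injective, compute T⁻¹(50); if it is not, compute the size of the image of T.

20

T(8): Repeated squaring mod 57: 8^1 ≡ 8, 8^2 ≡ 8² = 64 ≡ 7, 8^4 ≡ 7² = 49, 8^8 ≡ 49² = 2401 ≡ 7, 8^16 ≡ 7² = 49, 8^32 ≡ 49² = 2401 ≡ 7. So 8^32 ≡ 7 (mod 57).
T(11): Repeated squaring mod 57: 11^1 ≡ 11, 11^2 ≡ 11² = 121 ≡ 7, 11^4 ≡ 7² = 49, 11^8 ≡ 49² = 2401 ≡ 7, 11^16 ≡ 7² = 49, 11^32 ≡ 49² = 2401 ≡ 7. So 11^32 ≡ 7 (mod 57).
So T(8) = T(11) = 7 while 8 ≠ 11, therefore T is not injective.
Since T is not injective, we determine |image(T)|. Computing x^32 mod 57 for each x (by repeated squaring, reducing mod 57 at every step), the values T(0), T(1), …, T(56) are: 0, 1, 25, 42, 55, 28, 24, 49, 7, 54, 16, 7, 30, 43, 28, 36, 4, 25, 39, 19, 1, 6, 4, 55, 9, 43, 49, 45, 16, 16, 45, 49, 43, 9, 55, 4, 6, 1, 19, 39, 25, 4, 36, 28, 43, 30, 7, 16, 54, 7, 49, 24, 28, 55, 42, 25, 1.
The distinct values are {0, 1, 4, 6, 7, 9, 16, 19, 24, 25, 28, 30, 36, 39, 42, 43, 45, 49, 54, 55}; there are 20 of them.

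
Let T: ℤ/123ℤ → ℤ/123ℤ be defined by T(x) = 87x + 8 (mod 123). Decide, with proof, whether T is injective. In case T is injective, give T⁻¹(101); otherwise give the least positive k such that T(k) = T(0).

We have gcd(87, 123) = 3 > 1. Taking x_1 = 0 and x_2 = 41: T(0) = 8 and T(41) = 87·41 + 8 = 3575 ≡ 8 (mod 123).
So T(0) = T(41) while 0 ≠ 41, therefore T is not injective.
Since T is not injective, we find the least positive k with T(k) = T(0): this means 87k ≡ 0 (mod 123), i.e. 123 ∣ 87k. Since gcd(87, 123) = 3, dividing through by 3 this holds exactly when 41 ∣ 29k, and as gcd(29, 41) = 1, exactly when 41 ∣ k.
The smallest positive such k is 41.

41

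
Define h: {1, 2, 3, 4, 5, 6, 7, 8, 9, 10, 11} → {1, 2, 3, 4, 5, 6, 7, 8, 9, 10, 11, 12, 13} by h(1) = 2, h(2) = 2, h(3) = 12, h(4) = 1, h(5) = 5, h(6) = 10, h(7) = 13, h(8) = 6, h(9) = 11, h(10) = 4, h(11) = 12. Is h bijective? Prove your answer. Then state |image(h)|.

h(1) = 2 = h(2) with 1 ≠ 2, so h is not injective, hence not bijective.
The image of h is {1, 2, 4, 5, 6, 10, 11, 12, 13}, which has 9 elements.

9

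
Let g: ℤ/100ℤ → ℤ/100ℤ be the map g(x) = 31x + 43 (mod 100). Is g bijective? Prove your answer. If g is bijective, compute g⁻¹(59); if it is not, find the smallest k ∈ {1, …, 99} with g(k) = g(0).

Suppose g(a) = g(b) in ℤ/100ℤ. Then 31a + 43 ≡ 31b + 43 (mod 100), so 31(a − b) ≡ 0 (mod 100).
Since gcd(31, 100) = 1, 31 is invertible modulo 100, therefore a − b ≡ 0 (mod 100), i.e. a = b.
We now compute 31⁻¹ mod 100 explicitly. Euclid's algorithm: 100 = 3·31 + 7, 31 = 4·7 + 3, 7 = 2·3 + 1; back-substituting gives 1 = 71·31 − 22·100, so 31⁻¹ ≡ 71 (mod 100).
For any y ∈ ℤ/100ℤ, x = 71(y − 43) mod 100 satisfies g(x) = 31·71(y − 43) + 43 ≡ y (since 31·71 ≡ 1 mod 100). So every y has a preimage.
So g is bijective.
Since g is bijective, we find g⁻¹(59): we need 31x ≡ 59 − 43 ≡ 16 (mod 100). Using 31⁻¹ = 71: x ≡ 71·16 = 1136 = 11·100 + 36, so x = 36.
Check: g(36) = 31·36 + 43 = 1159 = 11·100 + 59 ≡ 59 (mod 100).

36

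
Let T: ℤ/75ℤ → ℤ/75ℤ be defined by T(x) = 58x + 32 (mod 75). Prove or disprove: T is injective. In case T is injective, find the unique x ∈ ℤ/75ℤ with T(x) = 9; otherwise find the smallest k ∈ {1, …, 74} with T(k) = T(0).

19

Suppose T(u) = T(v) in ℤ/75ℤ. Then 58u + 32 ≡ 58v + 32 (mod 75), thus 58(u − v) ≡ 0 (mod 75).
Since gcd(58, 75) = 1, 58 is invertible modulo 75, thus u − v ≡ 0 (mod 75), i.e. u = v.
Thus T is injective.
We now compute 58⁻¹ mod 75 explicitly. Euclid's algorithm: 75 = 1·58 + 17, 58 = 3·17 + 7, 17 = 2·7 + 3, 7 = 2·3 + 1; back-substituting gives 1 = 22·58 − 17·75, so 58⁻¹ ≡ 22 (mod 75).
Since T is injective, we compute T⁻¹(9): solve 58x + 32 ≡ 9 (mod 75), i.e. 58x ≡ 52 (mod 75).
Multiplying by 58⁻¹ = 22 gives x ≡ 22·52 = 1144 = 15·75 + 19 ≡ 19 (mod 75).
Check: T(19) = 58·19 + 32 = 1134 = 15·75 + 9 ≡ 9 (mod 75).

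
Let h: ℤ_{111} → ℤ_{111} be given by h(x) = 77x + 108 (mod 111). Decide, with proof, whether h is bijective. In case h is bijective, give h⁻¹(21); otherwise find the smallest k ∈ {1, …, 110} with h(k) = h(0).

45

Suppose h(x_1) = h(x_2) in ℤ_{111}. Then 77x_1 + 108 ≡ 77x_2 + 108 (mod 111), so 77(x_1 − x_2) ≡ 0 (mod 111).
Since gcd(77, 111) = 1, 77 is invertible modulo 111, so x_1 − x_2 ≡ 0 (mod 111), i.e. x_1 = x_2.
We now compute 77⁻¹ mod 111 explicitly. Euclid's algorithm: 111 = 1·77 + 34, 77 = 2·34 + 9, 34 = 3·9 + 7, 9 = 1·7 + 2, 7 = 3·2 + 1; back-substituting gives 1 = 62·77 − 43·111, so 77⁻¹ ≡ 62 (mod 111).
Then y ↦ 62(y − 108) is a two-sided inverse to h, so every y ∈ ℤ_{111} has a preimage.
So h is bijective.
Since h is bijective, we find h⁻¹(21): we need 77x ≡ 21 − 108 ≡ 24 (mod 111). Using 77⁻¹ = 62: x ≡ 62·24 = 1488 = 13·111 + 45, so x = 45.
Check: h(45) = 77·45 + 108 = 3573 = 32·111 + 21 ≡ 21 (mod 111).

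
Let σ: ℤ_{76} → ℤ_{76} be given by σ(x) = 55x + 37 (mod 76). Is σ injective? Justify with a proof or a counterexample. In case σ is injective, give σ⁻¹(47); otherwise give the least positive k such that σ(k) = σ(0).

If σ(a) = σ(b), then 55a ≡ 55b (mod 76). Because gcd(55, 76) = 1, we may cancel 55 to get a ≡ b (mod 76).
So σ is injective.
We now compute 55⁻¹ mod 76 explicitly. Euclid's algorithm: 76 = 1·55 + 21, 55 = 2·21 + 13, 21 = 1·13 + 8, 13 = 1·8 + 5, 8 = 1·5 + 3, 5 = 1·3 + 2, 3 = 1·2 + 1; back-substituting gives 1 = 47·55 − 34·76, so 55⁻¹ ≡ 47 (mod 76).
Since σ is injective, we find σ⁻¹(47): we need 55x ≡ 47 − 37 ≡ 10 (mod 76). Using 55⁻¹ = 47: x ≡ 47·10 = 470 = 6·76 + 14, so x = 14.
Check: σ(14) = 55·14 + 37 = 807 = 10·76 + 47 ≡ 47 (mod 76).

14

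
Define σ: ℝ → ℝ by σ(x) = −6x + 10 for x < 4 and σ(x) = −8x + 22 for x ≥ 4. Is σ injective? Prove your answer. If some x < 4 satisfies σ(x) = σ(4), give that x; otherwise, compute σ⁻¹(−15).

Both pieces are strictly decreasing (slopes −6 and −8), so each is injective on its own interval.
The left piece maps (−∞, 4) onto (−14, ∞); the right piece maps [4, ∞) onto (−∞, −10].
These images overlap. In particular σ(4) = −10 (right piece), and solving −6x + 10 = −10 on the left piece gives x = 10/3 < 4.
So σ(10/3) = σ(4) with 10/3 ≠ 4, and σ is not injective. This x = 10/3 is the requested value below 4.

10/3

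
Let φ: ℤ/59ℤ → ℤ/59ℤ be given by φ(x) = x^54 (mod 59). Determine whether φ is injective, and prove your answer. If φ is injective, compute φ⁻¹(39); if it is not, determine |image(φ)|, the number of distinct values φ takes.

30

φ(29): Repeated squaring mod 59: 29^1 ≡ 29, 29^2 ≡ 29² = 841 ≡ 15, 29^4 ≡ 15² = 225 ≡ 48, 29^8 ≡ 48² = 2304 ≡ 3, 29^16 ≡ 3² = 9, 29^32 ≡ 9² = 81 ≡ 22. Since 54 = 32 + 16 + 4 + 2, 29^54 ≡ 22·9·48·15: 22·9 = 198 ≡ 21, then 21·48 = 1008 ≡ 5, then 5·15 = 75 ≡ 16. So 29^54 ≡ 16 (mod 59).
φ(30): Repeated squaring mod 59: 30^1 ≡ 30, 30^2 ≡ 30² = 900 ≡ 15, 30^4 ≡ 15² = 225 ≡ 48, 30^8 ≡ 48² = 2304 ≡ 3, 30^16 ≡ 3² = 9, 30^32 ≡ 9² = 81 ≡ 22. Since 54 = 32 + 16 + 4 + 2, 30^54 ≡ 22·9·48·15: 22·9 = 198 ≡ 21, then 21·48 = 1008 ≡ 5, then 5·15 = 75 ≡ 16. So 30^54 ≡ 16 (mod 59).
So φ(29) = φ(30) = 16 while 29 ≠ 30, hence φ is not injective.
Since φ is not injective, we determine |image(φ)|. Computing x^54 mod 59 for each x (by repeated squaring, reducing mod 59 at every step), the values φ(0), φ(1), …, φ(58) are: 0, 1, 48, 51, 3, 27, 29, 36, 26, 5, 57, 46, 35, 12, 17, 20, 9, 41, 4, 53, 22, 7, 25, 15, 28, 21, 45, 19, 49, 16, 16, 49, 19, 45, 21, 28, 15, 25, 7, 22, 53, 4, 41, 9, 20, 17, 12, 35, 46, 57, 5, 26, 36, 29, 27, 3, 51, 48, 1.
The distinct values are {0, 1, 3, 4, 5, 7, 9, 12, 15, 16, 17, 19, 20, 21, 22, 25, 26, 27, 28, 29, 35, 36, 41, 45, 46, 48, 49, 51, 53, 57}; there are 30 of them.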